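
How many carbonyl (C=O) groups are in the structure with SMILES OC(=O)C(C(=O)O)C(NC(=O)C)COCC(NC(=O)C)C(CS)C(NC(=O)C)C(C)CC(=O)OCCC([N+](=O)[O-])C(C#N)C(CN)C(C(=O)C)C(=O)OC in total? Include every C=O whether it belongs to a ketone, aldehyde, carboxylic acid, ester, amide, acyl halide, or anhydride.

HOOC: carboxylic acid, 1 C=O (running total 1).
CH(COOH): carboxylic acid, 1 C=O (running total 2).
CH(NHCOCH3): amide, 1 C=O (running total 3).
CH(NHCOCH3): amide, 1 C=O (running total 4).
CH(NHCOCH3): amide, 1 C=O (running total 5).
CH2COOCH2: ester, 1 C=O (running total 6).
CH(COCH3): ketone, 1 C=O (running total 7).
COOCH3: ester, 1 C=O (running total 8).

8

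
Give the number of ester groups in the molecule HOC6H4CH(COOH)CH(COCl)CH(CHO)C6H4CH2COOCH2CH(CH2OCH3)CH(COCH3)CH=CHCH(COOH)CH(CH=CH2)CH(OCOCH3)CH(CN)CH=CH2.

2

–OH attached directly to an aromatic ring → phenol (not alcohol); the ring itself is an arene.
pendant –COOH: carbonyl C bonded to C and –OH → carboxylic acid.
pendant –C(=O)X: carbonyl C bonded to C and halogen → acyl halide.
pendant –CHO: carbonyl C bonded to C and H → aldehyde.
para-disubstituted benzene ring → arene.
–C(=O)–O–C with C on the carbonyl side → ester.
pendant –CH2OCH3: C–O–C linkage → ether.
pendant –COCH3: carbonyl C bonded to two carbons → ketone.
C=C double bond → alkene.
pendant –COOH: carbonyl C bonded to C and –OH → carboxylic acid.
pendant –CH=CH2: C=C double bond → alkene.
pendant –OC(=O)CH3: an acyloxy group → ester.
pendant –C≡N: nitrile.
C=C double bond → alkene.
Ester appears at: CH2COOCH2, CH(OCOCH3) → 2.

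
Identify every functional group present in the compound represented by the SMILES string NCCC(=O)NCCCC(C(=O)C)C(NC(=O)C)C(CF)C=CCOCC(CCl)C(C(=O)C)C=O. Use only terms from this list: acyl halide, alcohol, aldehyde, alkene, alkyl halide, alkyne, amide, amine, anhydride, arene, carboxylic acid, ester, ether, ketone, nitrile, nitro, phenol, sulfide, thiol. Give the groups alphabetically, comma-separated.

–NH2 on an sp³ carbon with no adjacent C=O → amine.
–C(=O)–N– linkage → amide (the N is not an amine).
pendant –COCH3: carbonyl C bonded to two carbons → ketone.
pendant –NHC(=O)CH3: N bonded to a carbonyl → amide (not amine).
pendant –CH2X: halogen on sp³ carbon → alkyl halide.
C=C double bond → alkene.
C–O–C with sp³ carbons on both sides and no adjacent C=O → ether.
pendant –CH2X: halogen on sp³ carbon → alkyl halide.
pendant –COCH3: carbonyl C bonded to two carbons → ketone.
terminal –CHO: carbonyl C bonded to H and C → aldehyde.

aldehyde, alkene, alkyl halide, amide, amine, ether, ketone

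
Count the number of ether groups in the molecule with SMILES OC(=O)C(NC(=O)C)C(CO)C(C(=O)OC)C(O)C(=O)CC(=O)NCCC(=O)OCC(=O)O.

Reading the structure from left to right:
  HOOC: –COOH: carbonyl C bonded to –OH and C → carboxylic acid (the –OH is not a separate alcohol).
  CH(NHCOCH3): pendant –NHC(=O)CH3: N bonded to a carbonyl → amide (not amine).
  CH(CH2OH): pendant –CH2OH on an sp³ backbone C → alcohol.
  CH(COOCH3): pendant –COOCH3: carbonyl C bonded to C and –OCH3 → ester.
  CH(OH): –OH on an sp³ carbon → alcohol (secondary).
  CO: –C(=O)– with carbon on both sides → ketone.
  CH2CONHCH2: –C(=O)–N– linkage → amide (the N is not an amine).
  CH2COOCH2: –C(=O)–O–C with C on the carbonyl side → ester.
  COOH: –COOH: carbonyl C bonded to –OH and C → carboxylic acid (the –OH is not a separate alcohol).
No segment is a ether: CH(CH2OH) is alcohol, not ether; CH(COOCH3) is ester, not ether; CH(OH) is alcohol, not ether. → 0.

0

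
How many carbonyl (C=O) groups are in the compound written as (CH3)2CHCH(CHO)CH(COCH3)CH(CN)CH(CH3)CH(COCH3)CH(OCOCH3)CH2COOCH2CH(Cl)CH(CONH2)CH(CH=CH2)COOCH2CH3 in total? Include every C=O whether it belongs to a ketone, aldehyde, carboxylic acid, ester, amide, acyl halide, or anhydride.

CH(CHO): aldehyde, 1 C=O (running total 1).
CH(COCH3): ketone, 1 C=O (running total 2).
CH(COCH3): ketone, 1 C=O (running total 3).
CH(OCOCH3): ester, 1 C=O (running total 4).
CH2COOCH2: ester, 1 C=O (running total 5).
CH(CONH2): amide, 1 C=O (running total 6).
COOCH2CH3: ester, 1 C=O (running total 7).

7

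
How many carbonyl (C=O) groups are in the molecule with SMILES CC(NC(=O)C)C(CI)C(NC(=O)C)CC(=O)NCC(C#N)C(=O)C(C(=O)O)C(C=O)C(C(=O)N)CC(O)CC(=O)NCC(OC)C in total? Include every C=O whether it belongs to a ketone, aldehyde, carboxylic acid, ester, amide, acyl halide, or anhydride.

8

CH(NHCOCH3): amide, 1 C=O (running total 1).
CH(NHCOCH3): amide, 1 C=O (running total 2).
CH2CONHCH2: amide, 1 C=O (running total 3).
CO: ketone, 1 C=O (running total 4).
CH(COOH): carboxylic acid, 1 C=O (running total 5).
CH(CHO): aldehyde, 1 C=O (running total 6).
CH(CONH2): amide, 1 C=O (running total 7).
CH2CONHCH2: amide, 1 C=O (running total 8).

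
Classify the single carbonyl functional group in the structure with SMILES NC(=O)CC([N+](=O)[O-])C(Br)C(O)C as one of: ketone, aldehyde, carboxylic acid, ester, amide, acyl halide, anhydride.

The carbonyl is in the H2NCO segment: –C(=O)NH2: carbonyl C bonded to C and to N → amide (the N is not a separate amine).

amide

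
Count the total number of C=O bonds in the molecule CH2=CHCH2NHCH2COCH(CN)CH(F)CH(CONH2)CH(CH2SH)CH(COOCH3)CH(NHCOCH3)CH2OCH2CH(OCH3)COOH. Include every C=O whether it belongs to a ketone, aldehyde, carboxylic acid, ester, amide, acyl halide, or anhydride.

CO: ketone, 1 C=O (running total 1).
CH(CONH2): amide, 1 C=O (running total 2).
CH(COOCH3): ester, 1 C=O (running total 3).
CH(NHCOCH3): amide, 1 C=O (running total 4).
COOH: carboxylic acid, 1 C=O (running total 5).

5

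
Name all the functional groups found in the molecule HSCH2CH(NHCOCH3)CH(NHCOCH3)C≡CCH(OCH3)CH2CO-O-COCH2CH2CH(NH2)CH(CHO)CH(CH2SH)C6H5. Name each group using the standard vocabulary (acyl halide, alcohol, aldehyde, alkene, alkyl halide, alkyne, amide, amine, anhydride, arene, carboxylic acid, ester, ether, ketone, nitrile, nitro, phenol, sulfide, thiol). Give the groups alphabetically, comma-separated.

aldehyde, alkyne, amide, amine, anhydride, arene, ether, thiol

Working along the chain:
  HSCH2: –SH on an sp³ carbon → thiol.
  CH(NHCOCH3): pendant –NHC(=O)CH3: N bonded to a carbonyl → amide (not amine).
  CH(NHCOCH3): pendant –NHC(=O)CH3: N bonded to a carbonyl → amide (not amine).
  C≡C: C≡C triple bond → alkyne.
  CH(OCH3): pendant –OCH3: C–O–C with sp³ C, no adjacent C=O → ether.
  CH2CO-O-COCH2: two acyl groups sharing one oxygen, –C(=O)–O–C(=O)– → anhydride.
  CH(NH2): –NH2 on an sp³ carbon with no adjacent C=O → amine.
  CH(CHO): pendant –CHO: carbonyl C bonded to C and H → aldehyde.
  CH(CH2SH): pendant –CH2SH → thiol.
  C6H5: –C6H5 phenyl ring → arene.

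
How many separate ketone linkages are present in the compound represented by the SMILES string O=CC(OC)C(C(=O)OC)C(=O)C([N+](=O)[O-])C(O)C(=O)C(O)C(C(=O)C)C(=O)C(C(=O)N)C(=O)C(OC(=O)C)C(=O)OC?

terminal –CHO: carbonyl C bonded to H and C → aldehyde.
pendant –OCH3: C–O–C with sp³ C, no adjacent C=O → ether.
pendant –COOCH3: carbonyl C bonded to C and –OCH3 → ester.
–C(=O)– with carbon on both sides → ketone.
–NO2 on an sp³ carbon → nitro (the N=O is not a carbonyl).
–OH on an sp³ carbon → alcohol (secondary).
–C(=O)– with carbon on both sides → ketone.
–OH on an sp³ carbon → alcohol (secondary).
pendant –COCH3: carbonyl C bonded to two carbons → ketone.
–C(=O)– with carbon on both sides → ketone.
pendant –CONH2: carbonyl C bonded to C and N → amide.
–C(=O)– with carbon on both sides → ketone.
pendant –OC(=O)CH3: an acyloxy group → ester.
–C(=O)OCH3: carbonyl C bonded to C and to –OCH3 → ester (not ketone + ether).
Ketone appears at: CO, CO, CH(COCH3), CO, CO → 5.

5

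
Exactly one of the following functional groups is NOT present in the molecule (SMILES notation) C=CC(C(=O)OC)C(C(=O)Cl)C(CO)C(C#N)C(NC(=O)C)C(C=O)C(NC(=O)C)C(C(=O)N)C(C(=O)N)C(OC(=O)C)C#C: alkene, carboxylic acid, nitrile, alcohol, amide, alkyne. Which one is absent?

carboxylic acid

alkene: present (CH2=CH — C=C double bond → alkene).
nitrile: present (CH(CN) — pendant –C≡N: nitrile).
alcohol: present (CH(CH2OH) — pendant –CH2OH on an sp³ backbone C → alcohol).
amide: present (CH(NHCOCH3) — pendant –NHC(=O)CH3: N bonded to a carbonyl → amide (not amine)).
alkyne: present (C≡CH — C≡C triple bond → alkyne).
carboxylic acid: absent. In each of CH(COOCH3) and CH(OCOCH3), the acyl oxygen is bonded to carbon (–O–C), not to H, so this is an ester. In each of CH(NHCOCH3) and CH(CONH2), the carbonyl is bonded to nitrogen, not to –OH; that is an amide.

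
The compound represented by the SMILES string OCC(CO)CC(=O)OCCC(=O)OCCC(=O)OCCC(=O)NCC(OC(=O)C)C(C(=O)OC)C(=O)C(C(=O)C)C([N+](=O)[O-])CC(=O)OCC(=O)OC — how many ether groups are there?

Working along the chain:
  HOCH2: HO– on an sp³ carbon → alcohol.
  CH(CH2OH): pendant –CH2OH on an sp³ backbone C → alcohol.
  CH2COOCH2: –C(=O)–O–C with C on the carbonyl side → ester.
  CH2COOCH2: –C(=O)–O–C with C on the carbonyl side → ester.
  CH2COOCH2: –C(=O)–O–C with C on the carbonyl side → ester.
  CH2CONHCH2: –C(=O)–N– linkage → amide (the N is not an amine).
  CH(OCOCH3): pendant –OC(=O)CH3: an acyloxy group → ester.
  CH(COOCH3): pendant –COOCH3: carbonyl C bonded to C and –OCH3 → ester.
  CO: –C(=O)– with carbon on both sides → ketone.
  CH(COCH3): pendant –COCH3: carbonyl C bonded to two carbons → ketone.
  CH(NO2): –NO2 on an sp³ carbon → nitro (the N=O is not a carbonyl).
  CH2COOCH2: –C(=O)–O–C with C on the carbonyl side → ester.
  COOCH3: –C(=O)OCH3: carbonyl C bonded to C and to –OCH3 → ester (not ketone + ether).
No segment is a ether: HOCH2 is alcohol, not ether; CH(CH2OH) is alcohol, not ether; CH2COOCH2 is ester, not ether. → 0.

0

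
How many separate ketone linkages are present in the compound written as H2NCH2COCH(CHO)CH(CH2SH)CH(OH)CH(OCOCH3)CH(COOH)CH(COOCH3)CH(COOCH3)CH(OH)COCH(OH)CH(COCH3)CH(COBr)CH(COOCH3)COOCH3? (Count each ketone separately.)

3

–NH2 on an sp³ carbon with no adjacent C=O → amine.
–C(=O)– with carbon on both sides → ketone.
pendant –CHO: carbonyl C bonded to C and H → aldehyde.
pendant –CH2SH → thiol.
–OH on an sp³ carbon → alcohol (secondary).
pendant –OC(=O)CH3: an acyloxy group → ester.
pendant –COOH: carbonyl C bonded to C and –OH → carboxylic acid.
pendant –COOCH3: carbonyl C bonded to C and –OCH3 → ester.
pendant –COOCH3: carbonyl C bonded to C and –OCH3 → ester.
–OH on an sp³ carbon → alcohol (secondary).
–C(=O)– with carbon on both sides → ketone.
–OH on an sp³ carbon → alcohol (secondary).
pendant –COCH3: carbonyl C bonded to two carbons → ketone.
pendant –C(=O)X: carbonyl C bonded to C and halogen → acyl halide.
pendant –COOCH3: carbonyl C bonded to C and –OCH3 → ester.
–C(=O)OCH3: carbonyl C bonded to C and to –OCH3 → ester (not ketone + ether).
Ketone appears at: CO, CO, CH(COCH3) → 3.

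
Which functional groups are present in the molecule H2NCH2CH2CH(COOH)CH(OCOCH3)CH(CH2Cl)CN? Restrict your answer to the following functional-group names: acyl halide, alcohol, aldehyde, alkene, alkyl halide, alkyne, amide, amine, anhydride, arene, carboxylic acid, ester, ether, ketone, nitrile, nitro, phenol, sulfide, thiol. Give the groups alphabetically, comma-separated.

Working along the chain:
  H2NCH2: –NH2 on an sp³ carbon with no adjacent C=O → amine.
  CH(COOH): pendant –COOH: carbonyl C bonded to C and –OH → carboxylic acid.
  CH(OCOCH3): pendant –OC(=O)CH3: an acyloxy group → ester.
  CH(CH2Cl): pendant –CH2X: halogen on sp³ carbon → alkyl halide.
  CN: –C≡N: carbon triple-bonded to nitrogen → nitrile.

alkyl halide, amine, carboxylic acid, ester, nitrile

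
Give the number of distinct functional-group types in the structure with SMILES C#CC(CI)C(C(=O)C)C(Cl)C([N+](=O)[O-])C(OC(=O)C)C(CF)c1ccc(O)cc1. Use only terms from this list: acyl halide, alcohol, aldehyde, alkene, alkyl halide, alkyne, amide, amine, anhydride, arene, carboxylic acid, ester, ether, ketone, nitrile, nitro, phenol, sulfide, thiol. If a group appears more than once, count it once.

7

C≡C triple bond → alkyne.
pendant –CH2X: halogen on sp³ carbon → alkyl halide.
pendant –COCH3: carbonyl C bonded to two carbons → ketone.
halogen on an sp³ carbon → alkyl halide.
–NO2 on an sp³ carbon → nitro (the N=O is not a carbonyl).
pendant –OC(=O)CH3: an acyloxy group → ester.
pendant –CH2X: halogen on sp³ carbon → alkyl halide.
–OH attached directly to an aromatic ring → phenol (not alcohol); the ring itself is an arene.
Distinct types present: alkyl halide, alkyne, arene, ester, ketone, nitro, phenol.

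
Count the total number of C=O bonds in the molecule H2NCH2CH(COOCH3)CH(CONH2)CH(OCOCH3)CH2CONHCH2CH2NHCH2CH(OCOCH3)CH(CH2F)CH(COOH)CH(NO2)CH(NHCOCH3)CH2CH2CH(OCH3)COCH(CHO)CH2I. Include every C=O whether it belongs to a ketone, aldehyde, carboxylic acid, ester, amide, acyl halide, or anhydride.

CH(COOCH3): ester, 1 C=O (running total 1).
CH(CONH2): amide, 1 C=O (running total 2).
CH(OCOCH3): ester, 1 C=O (running total 3).
CH2CONHCH2: amide, 1 C=O (running total 4).
CH(OCOCH3): ester, 1 C=O (running total 5).
CH(COOH): carboxylic acid, 1 C=O (running total 6).
CH(NHCOCH3): amide, 1 C=O (running total 7).
CO: ketone, 1 C=O (running total 8).
CH(CHO): aldehyde, 1 C=O (running total 9).

9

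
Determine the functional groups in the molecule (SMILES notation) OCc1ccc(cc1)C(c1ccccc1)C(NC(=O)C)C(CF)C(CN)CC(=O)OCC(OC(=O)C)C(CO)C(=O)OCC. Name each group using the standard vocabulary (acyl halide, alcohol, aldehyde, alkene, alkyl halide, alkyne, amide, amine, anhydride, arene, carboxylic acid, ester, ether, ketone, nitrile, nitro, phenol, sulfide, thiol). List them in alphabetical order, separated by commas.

HO– on an sp³ carbon → alcohol.
para-disubstituted benzene ring → arene.
pendant –C6H5: benzene ring → arene.
pendant –NHC(=O)CH3: N bonded to a carbonyl → amide (not amine).
pendant –CH2X: halogen on sp³ carbon → alkyl halide.
pendant –CH2NH2: N on sp³ C, no adjacent C=O → amine.
–C(=O)–O–C with C on the carbonyl side → ester.
pendant –OC(=O)CH3: an acyloxy group → ester.
pendant –CH2OH on an sp³ backbone C → alcohol.
–C(=O)OCH2CH3: carbonyl C bonded to C and to –OEt → ester.

alcohol, alkyl halide, amide, amine, arene, ester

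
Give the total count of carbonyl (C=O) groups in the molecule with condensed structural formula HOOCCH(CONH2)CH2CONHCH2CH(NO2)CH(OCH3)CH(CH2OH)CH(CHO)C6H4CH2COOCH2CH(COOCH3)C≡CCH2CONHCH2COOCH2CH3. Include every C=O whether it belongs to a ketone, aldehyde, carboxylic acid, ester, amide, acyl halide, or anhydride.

8

HOOC: carboxylic acid, 1 C=O (running total 1).
CH(CONH2): amide, 1 C=O (running total 2).
CH2CONHCH2: amide, 1 C=O (running total 3).
CH(CHO): aldehyde, 1 C=O (running total 4).
CH2COOCH2: ester, 1 C=O (running total 5).
CH(COOCH3): ester, 1 C=O (running total 6).
CH2CONHCH2: amide, 1 C=O (running total 7).
COOCH2CH3: ester, 1 C=O (running total 8).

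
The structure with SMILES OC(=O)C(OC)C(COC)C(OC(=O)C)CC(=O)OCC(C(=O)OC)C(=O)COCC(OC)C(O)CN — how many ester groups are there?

3

–COOH: carbonyl C bonded to –OH and C → carboxylic acid (the –OH is not a separate alcohol).
pendant –OCH3: C–O–C with sp³ C, no adjacent C=O → ether.
pendant –CH2OCH3: C–O–C linkage → ether.
pendant –OC(=O)CH3: an acyloxy group → ester.
–C(=O)–O–C with C on the carbonyl side → ester.
pendant –COOCH3: carbonyl C bonded to C and –OCH3 → ester.
–C(=O)– with carbon on both sides → ketone.
C–O–C with sp³ carbons on both sides and no adjacent C=O → ether.
pendant –OCH3: C–O–C with sp³ C, no adjacent C=O → ether.
–OH on an sp³ carbon → alcohol (secondary).
–NH2 on an sp³ carbon with no adjacent C=O → amine.
Ester appears at: CH(OCOCH3), CH2COOCH2, CH(COOCH3) → 3.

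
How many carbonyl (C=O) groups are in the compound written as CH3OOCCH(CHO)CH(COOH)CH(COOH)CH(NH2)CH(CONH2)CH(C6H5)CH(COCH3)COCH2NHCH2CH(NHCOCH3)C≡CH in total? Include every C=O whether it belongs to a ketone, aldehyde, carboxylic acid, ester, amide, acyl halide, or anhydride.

CH3OOC: ester, 1 C=O (running total 1).
CH(CHO): aldehyde, 1 C=O (running total 2).
CH(COOH): carboxylic acid, 1 C=O (running total 3).
CH(COOH): carboxylic acid, 1 C=O (running total 4).
CH(CONH2): amide, 1 C=O (running total 5).
CH(COCH3): ketone, 1 C=O (running total 6).
CO: ketone, 1 C=O (running total 7).
CH(NHCOCH3): amide, 1 C=O (running total 8).

8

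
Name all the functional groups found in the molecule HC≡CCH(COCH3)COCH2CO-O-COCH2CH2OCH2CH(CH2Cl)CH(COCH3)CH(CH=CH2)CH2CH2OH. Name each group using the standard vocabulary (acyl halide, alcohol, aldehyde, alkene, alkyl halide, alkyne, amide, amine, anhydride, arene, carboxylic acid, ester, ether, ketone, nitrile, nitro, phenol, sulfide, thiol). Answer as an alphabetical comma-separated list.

Taking each segment in turn:
  HC≡C: C≡C triple bond → alkyne.
  CH(COCH3): pendant –COCH3: carbonyl C bonded to two carbons → ketone.
  CO: –C(=O)– with carbon on both sides → ketone.
  CH2CO-O-COCH2: two acyl groups sharing one oxygen, –C(=O)–O–C(=O)– → anhydride.
  CH2OCH2: C–O–C with sp³ carbons on both sides and no adjacent C=O → ether.
  CH(CH2Cl): pendant –CH2X: halogen on sp³ carbon → alkyl halide.
  CH(COCH3): pendant –COCH3: carbonyl C bonded to two carbons → ketone.
  CH(CH=CH2): pendant –CH=CH2: C=C double bond → alkene.
  CH2OH: –OH on an sp³ carbon → alcohol.

alcohol, alkene, alkyl halide, alkyne, anhydride, ether, ketone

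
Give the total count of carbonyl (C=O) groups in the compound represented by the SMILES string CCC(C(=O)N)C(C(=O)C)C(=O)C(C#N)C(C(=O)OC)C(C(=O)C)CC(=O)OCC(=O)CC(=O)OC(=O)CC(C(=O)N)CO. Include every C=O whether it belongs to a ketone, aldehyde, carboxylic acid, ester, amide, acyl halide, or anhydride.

CH(CONH2): amide, 1 C=O (running total 1).
CH(COCH3): ketone, 1 C=O (running total 2).
CO: ketone, 1 C=O (running total 3).
CH(COOCH3): ester, 1 C=O (running total 4).
CH(COCH3): ketone, 1 C=O (running total 5).
CH2COOCH2: ester, 1 C=O (running total 6).
CO: ketone, 1 C=O (running total 7).
CH2CO-O-COCH2: anhydride, 2 C=O (running total 9).
CH(CONH2): amide, 1 C=O (running total 10).

10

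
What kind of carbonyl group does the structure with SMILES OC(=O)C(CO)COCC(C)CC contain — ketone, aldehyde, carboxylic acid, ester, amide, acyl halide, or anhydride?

The carbonyl is in the HOOC segment: –COOH: carbonyl C bonded to –OH and C → carboxylic acid (the –OH is not a separate alcohol).

carboxylic acid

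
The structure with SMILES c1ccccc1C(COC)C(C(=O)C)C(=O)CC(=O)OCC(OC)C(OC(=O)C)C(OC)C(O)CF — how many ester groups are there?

2

C6H5– phenyl ring → arene.
pendant –CH2OCH3: C–O–C linkage → ether.
pendant –COCH3: carbonyl C bonded to two carbons → ketone.
–C(=O)– with carbon on both sides → ketone.
–C(=O)–O–C with C on the carbonyl side → ester.
pendant –OCH3: C–O–C with sp³ C, no adjacent C=O → ether.
pendant –OC(=O)CH3: an acyloxy group → ester.
pendant –OCH3: C–O–C with sp³ C, no adjacent C=O → ether.
–OH on an sp³ carbon → alcohol (secondary).
halogen on an sp³ carbon → alkyl halide.
Ester appears at: CH2COOCH2, CH(OCOCH3) → 2.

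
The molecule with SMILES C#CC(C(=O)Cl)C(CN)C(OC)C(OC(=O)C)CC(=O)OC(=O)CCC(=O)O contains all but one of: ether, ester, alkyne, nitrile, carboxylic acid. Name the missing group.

nitrile

alkyne: present (HC≡C — C≡C triple bond → alkyne).
ester: present (CH(OCOCH3) — pendant –OC(=O)CH3: an acyloxy group → ester).
ether: present (CH(OCH3) — pendant –OCH3: C–O–C with sp³ C, no adjacent C=O → ether).
carboxylic acid: present (COOH — –COOH: carbonyl C bonded to –OH and C → carboxylic acid (the –OH is not a separate alcohol)).
nitrile: absent. In HC≡C, the triple bond is C≡C, not C≡N.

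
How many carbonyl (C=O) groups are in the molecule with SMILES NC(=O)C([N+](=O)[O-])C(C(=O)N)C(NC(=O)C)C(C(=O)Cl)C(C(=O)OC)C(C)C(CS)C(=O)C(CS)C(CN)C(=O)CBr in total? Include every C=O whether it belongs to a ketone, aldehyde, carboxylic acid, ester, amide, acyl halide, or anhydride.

H2NCO: amide, 1 C=O (running total 1).
CH(CONH2): amide, 1 C=O (running total 2).
CH(NHCOCH3): amide, 1 C=O (running total 3).
CH(COCl): acyl halide, 1 C=O (running total 4).
CH(COOCH3): ester, 1 C=O (running total 5).
CO: ketone, 1 C=O (running total 6).
CO: ketone, 1 C=O (running total 7).

7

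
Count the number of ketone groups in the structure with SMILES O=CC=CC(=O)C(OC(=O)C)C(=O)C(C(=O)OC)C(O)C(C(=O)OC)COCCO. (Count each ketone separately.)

2

Taking each segment in turn:
  OHC: terminal –CHO: carbonyl C bonded to H and C → aldehyde.
  CH=CH: C=C double bond → alkene.
  CO: –C(=O)– with carbon on both sides → ketone.
  CH(OCOCH3): pendant –OC(=O)CH3: an acyloxy group → ester.
  CO: –C(=O)– with carbon on both sides → ketone.
  CH(COOCH3): pendant –COOCH3: carbonyl C bonded to C and –OCH3 → ester.
  CH(OH): –OH on an sp³ carbon → alcohol (secondary).
  CH(COOCH3): pendant –COOCH3: carbonyl C bonded to C and –OCH3 → ester.
  CH2OCH2: C–O–C with sp³ carbons on both sides and no adjacent C=O → ether.
  CH2OH: –OH on an sp³ carbon → alcohol.
Ketone appears at: CO, CO → 2.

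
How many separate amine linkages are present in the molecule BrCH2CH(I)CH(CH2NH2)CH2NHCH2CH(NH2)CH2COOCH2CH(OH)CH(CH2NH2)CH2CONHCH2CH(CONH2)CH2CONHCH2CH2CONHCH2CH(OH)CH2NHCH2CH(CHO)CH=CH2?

5

halogen on an sp³ carbon → alkyl halide.
halogen on an sp³ carbon → alkyl halide.
pendant –CH2NH2: N on sp³ C, no adjacent C=O → amine.
C–N–C with sp³ carbons and no adjacent C=O → amine (secondary).
–NH2 on an sp³ carbon with no adjacent C=O → amine.
–C(=O)–O–C with C on the carbonyl side → ester.
–OH on an sp³ carbon → alcohol (secondary).
pendant –CH2NH2: N on sp³ C, no adjacent C=O → amine.
–C(=O)–N– linkage → amide (the N is not an amine).
pendant –CONH2: carbonyl C bonded to C and N → amide.
–C(=O)–N– linkage → amide (the N is not an amine).
–C(=O)–N– linkage → amide (the N is not an amine).
–OH on an sp³ carbon → alcohol (secondary).
C–N–C with sp³ carbons and no adjacent C=O → amine (secondary).
pendant –CHO: carbonyl C bonded to C and H → aldehyde.
C=C double bond → alkene.
Amine appears at: CH(CH2NH2), CH2NHCH2, CH(NH2), CH(CH2NH2), CH2NHCH2 → 5.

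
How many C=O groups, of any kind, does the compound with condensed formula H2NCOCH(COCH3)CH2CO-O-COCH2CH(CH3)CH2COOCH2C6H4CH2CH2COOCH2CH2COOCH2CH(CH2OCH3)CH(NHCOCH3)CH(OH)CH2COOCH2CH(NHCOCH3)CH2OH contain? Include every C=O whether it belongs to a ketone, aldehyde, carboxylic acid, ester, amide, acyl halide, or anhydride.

H2NCO: amide, 1 C=O (running total 1).
CH(COCH3): ketone, 1 C=O (running total 2).
CH2CO-O-COCH2: anhydride, 2 C=O (running total 4).
CH2COOCH2: ester, 1 C=O (running total 5).
CH2COOCH2: ester, 1 C=O (running total 6).
CH2COOCH2: ester, 1 C=O (running total 7).
CH(NHCOCH3): amide, 1 C=O (running total 8).
CH2COOCH2: ester, 1 C=O (running total 9).
CH(NHCOCH3): amide, 1 C=O (running total 10).

10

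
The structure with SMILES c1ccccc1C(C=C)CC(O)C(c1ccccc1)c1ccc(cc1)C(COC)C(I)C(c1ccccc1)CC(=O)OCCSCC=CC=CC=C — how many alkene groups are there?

Working along the chain:
  C6H5: C6H5– phenyl ring → arene.
  CH(CH=CH2): pendant –CH=CH2: C=C double bond → alkene.
  CH(OH): –OH on an sp³ carbon → alcohol (secondary).
  CH(C6H5): pendant –C6H5: benzene ring → arene.
  C6H4: para-disubstituted benzene ring → arene.
  CH(CH2OCH3): pendant –CH2OCH3: C–O–C linkage → ether.
  CH(I): halogen on an sp³ carbon → alkyl halide.
  CH(C6H5): pendant –C6H5: benzene ring → arene.
  CH2COOCH2: –C(=O)–O–C with C on the carbonyl side → ester.
  CH2SCH2: C–S–C linkage → sulfide (thioether).
  CH=CH: C=C double bond → alkene.
  CH=CH: C=C double bond → alkene.
  CH=CH2: C=C double bond → alkene.
Alkene appears at: CH(CH=CH2), CH=CH, CH=CH, CH=CH2 → 4.

4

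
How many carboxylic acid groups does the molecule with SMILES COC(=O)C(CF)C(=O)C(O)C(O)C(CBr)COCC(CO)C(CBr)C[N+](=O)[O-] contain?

0

Working along the chain:
  CH3OOC: CH3O–C(=O)–: carbonyl C bonded to C and to –OCH3 → ester (not ketone + ether).
  CH(CH2F): pendant –CH2X: halogen on sp³ carbon → alkyl halide.
  CO: –C(=O)– with carbon on both sides → ketone.
  CH(OH): –OH on an sp³ carbon → alcohol (secondary).
  CH(OH): –OH on an sp³ carbon → alcohol (secondary).
  CH(CH2Br): pendant –CH2X: halogen on sp³ carbon → alkyl halide.
  CH2OCH2: C–O–C with sp³ carbons on both sides and no adjacent C=O → ether.
  CH(CH2OH): pendant –CH2OH on an sp³ backbone C → alcohol.
  CH(CH2Br): pendant –CH2X: halogen on sp³ carbon → alkyl halide.
  CH2NO2: –NO2 on carbon → nitro group.
No segment is a carboxylic acid: CH3OOC is ester, not carboxylic acid; CH(OH) is alcohol, not carboxylic acid; CH(OH) is alcohol, not carboxylic acid. → 0.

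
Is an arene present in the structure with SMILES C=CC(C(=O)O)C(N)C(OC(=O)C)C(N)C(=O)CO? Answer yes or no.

no

C=C double bond → alkene.
pendant –COOH: carbonyl C bonded to C and –OH → carboxylic acid.
–NH2 on an sp³ carbon with no adjacent C=O → amine.
pendant –OC(=O)CH3: an acyloxy group → ester.
–NH2 on an sp³ carbon with no adjacent C=O → amine.
–C(=O)– with carbon on both sides → ketone.
–OH on an sp³ carbon → alcohol.
The groups actually present are: alcohol, alkene, amine, carboxylic acid, ester, ketone.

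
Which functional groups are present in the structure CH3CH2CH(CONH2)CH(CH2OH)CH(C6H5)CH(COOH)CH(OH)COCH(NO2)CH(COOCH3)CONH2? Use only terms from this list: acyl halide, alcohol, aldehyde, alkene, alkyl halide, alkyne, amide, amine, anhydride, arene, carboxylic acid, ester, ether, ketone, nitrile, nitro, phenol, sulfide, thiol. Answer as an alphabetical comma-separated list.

alcohol, amide, arene, carboxylic acid, ester, ketone, nitro

pendant –CONH2: carbonyl C bonded to C and N → amide.
pendant –CH2OH on an sp³ backbone C → alcohol.
pendant –C6H5: benzene ring → arene.
pendant –COOH: carbonyl C bonded to C and –OH → carboxylic acid.
–OH on an sp³ carbon → alcohol (secondary).
–C(=O)– with carbon on both sides → ketone.
–NO2 on an sp³ carbon → nitro (the N=O is not a carbonyl).
pendant –COOCH3: carbonyl C bonded to C and –OCH3 → ester.
–C(=O)NH2: carbonyl C bonded to C and to N → amide (the N is not a separate amine).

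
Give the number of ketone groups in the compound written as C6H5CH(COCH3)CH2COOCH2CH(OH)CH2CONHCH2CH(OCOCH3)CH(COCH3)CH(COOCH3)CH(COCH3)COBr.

3

Working along the chain:
  C6H5: C6H5– phenyl ring → arene.
  CH(COCH3): pendant –COCH3: carbonyl C bonded to two carbons → ketone.
  CH2COOCH2: –C(=O)–O–C with C on the carbonyl side → ester.
  CH(OH): –OH on an sp³ carbon → alcohol (secondary).
  CH2CONHCH2: –C(=O)–N– linkage → amide (the N is not an amine).
  CH(OCOCH3): pendant –OC(=O)CH3: an acyloxy group → ester.
  CH(COCH3): pendant –COCH3: carbonyl C bonded to two carbons → ketone.
  CH(COOCH3): pendant –COOCH3: carbonyl C bonded to C and –OCH3 → ester.
  CH(COCH3): pendant –COCH3: carbonyl C bonded to two carbons → ketone.
  COBr: –C(=O)Br: carbonyl C bonded to C and to a halogen → acyl halide (not alkyl halide).
Ketone appears at: CH(COCH3), CH(COCH3), CH(COCH3) → 3.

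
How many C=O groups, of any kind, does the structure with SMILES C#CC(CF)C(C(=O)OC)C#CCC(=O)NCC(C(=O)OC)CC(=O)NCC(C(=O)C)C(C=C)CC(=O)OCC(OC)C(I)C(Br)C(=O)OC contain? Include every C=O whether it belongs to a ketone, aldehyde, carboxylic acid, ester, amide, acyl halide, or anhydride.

CH(COOCH3): ester, 1 C=O (running total 1).
CH2CONHCH2: amide, 1 C=O (running total 2).
CH(COOCH3): ester, 1 C=O (running total 3).
CH2CONHCH2: amide, 1 C=O (running total 4).
CH(COCH3): ketone, 1 C=O (running total 5).
CH2COOCH2: ester, 1 C=O (running total 6).
COOCH3: ester, 1 C=O (running total 7).

7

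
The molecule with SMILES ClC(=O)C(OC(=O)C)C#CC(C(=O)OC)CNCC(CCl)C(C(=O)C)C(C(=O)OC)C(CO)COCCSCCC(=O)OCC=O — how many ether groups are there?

Taking each segment in turn:
  ClCO: –C(=O)Cl: carbonyl C bonded to C and to a halogen → acyl halide (not alkyl halide).
  CH(OCOCH3): pendant –OC(=O)CH3: an acyloxy group → ester.
  C≡C: C≡C triple bond → alkyne.
  CH(COOCH3): pendant –COOCH3: carbonyl C bonded to C and –OCH3 → ester.
  CH2NHCH2: C–N–C with sp³ carbons and no adjacent C=O → amine (secondary).
  CH(CH2Cl): pendant –CH2X: halogen on sp³ carbon → alkyl halide.
  CH(COCH3): pendant –COCH3: carbonyl C bonded to two carbons → ketone.
  CH(COOCH3): pendant –COOCH3: carbonyl C bonded to C and –OCH3 → ester.
  CH(CH2OH): pendant –CH2OH on an sp³ backbone C → alcohol.
  CH2OCH2: C–O–C with sp³ carbons on both sides and no adjacent C=O → ether.
  CH2SCH2: C–S–C linkage → sulfide (thioether).
  CH2COOCH2: –C(=O)–O–C with C on the carbonyl side → ester.
  CHO: terminal –CHO: carbonyl C bonded to H and C → aldehyde.
Ether appears at: CH2OCH2 → 1.

1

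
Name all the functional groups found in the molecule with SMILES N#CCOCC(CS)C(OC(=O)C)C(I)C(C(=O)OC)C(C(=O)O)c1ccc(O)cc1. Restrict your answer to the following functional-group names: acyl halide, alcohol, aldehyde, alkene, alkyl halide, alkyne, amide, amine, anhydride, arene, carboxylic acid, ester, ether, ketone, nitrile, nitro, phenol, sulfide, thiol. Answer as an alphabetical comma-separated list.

Reading the structure from left to right:
  N≡C: N≡C–: carbon triple-bonded to nitrogen → nitrile.
  CH2OCH2: C–O–C with sp³ carbons on both sides and no adjacent C=O → ether.
  CH(CH2SH): pendant –CH2SH → thiol.
  CH(OCOCH3): pendant –OC(=O)CH3: an acyloxy group → ester.
  CH(I): halogen on an sp³ carbon → alkyl halide.
  CH(COOCH3): pendant –COOCH3: carbonyl C bonded to C and –OCH3 → ester.
  CH(COOH): pendant –COOH: carbonyl C bonded to C and –OH → carboxylic acid.
  C6H4OH: –OH attached directly to an aromatic ring → phenol (not alcohol); the ring itself is an arene.

alkyl halide, arene, carboxylic acid, ester, ether, nitrile, phenol, thiol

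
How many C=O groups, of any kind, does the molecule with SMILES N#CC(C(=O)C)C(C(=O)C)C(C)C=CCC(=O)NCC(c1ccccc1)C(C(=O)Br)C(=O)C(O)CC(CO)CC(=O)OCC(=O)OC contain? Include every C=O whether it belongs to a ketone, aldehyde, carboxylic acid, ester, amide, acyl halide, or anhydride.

7

CH(COCH3): ketone, 1 C=O (running total 1).
CH(COCH3): ketone, 1 C=O (running total 2).
CH2CONHCH2: amide, 1 C=O (running total 3).
CH(COBr): acyl halide, 1 C=O (running total 4).
CO: ketone, 1 C=O (running total 5).
CH2COOCH2: ester, 1 C=O (running total 6).
COOCH3: ester, 1 C=O (running total 7).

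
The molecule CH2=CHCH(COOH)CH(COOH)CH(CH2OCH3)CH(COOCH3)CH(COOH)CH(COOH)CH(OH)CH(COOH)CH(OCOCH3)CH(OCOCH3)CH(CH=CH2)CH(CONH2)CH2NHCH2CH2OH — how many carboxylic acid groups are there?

Taking each segment in turn:
  CH2=CH: C=C double bond → alkene.
  CH(COOH): pendant –COOH: carbonyl C bonded to C and –OH → carboxylic acid.
  CH(COOH): pendant –COOH: carbonyl C bonded to C and –OH → carboxylic acid.
  CH(CH2OCH3): pendant –CH2OCH3: C–O–C linkage → ether.
  CH(COOCH3): pendant –COOCH3: carbonyl C bonded to C and –OCH3 → ester.
  CH(COOH): pendant –COOH: carbonyl C bonded to C and –OH → carboxylic acid.
  CH(COOH): pendant –COOH: carbonyl C bonded to C and –OH → carboxylic acid.
  CH(OH): –OH on an sp³ carbon → alcohol (secondary).
  CH(COOH): pendant –COOH: carbonyl C bonded to C and –OH → carboxylic acid.
  CH(OCOCH3): pendant –OC(=O)CH3: an acyloxy group → ester.
  CH(OCOCH3): pendant –OC(=O)CH3: an acyloxy group → ester.
  CH(CH=CH2): pendant –CH=CH2: C=C double bond → alkene.
  CH(CONH2): pendant –CONH2: carbonyl C bonded to C and N → amide.
  CH2NHCH2: C–N–C with sp³ carbons and no adjacent C=O → amine (secondary).
  CH2OH: –OH on an sp³ carbon → alcohol.
Carboxylic acid appears at: CH(COOH), CH(COOH), CH(COOH), CH(COOH), CH(COOH) → 5.

5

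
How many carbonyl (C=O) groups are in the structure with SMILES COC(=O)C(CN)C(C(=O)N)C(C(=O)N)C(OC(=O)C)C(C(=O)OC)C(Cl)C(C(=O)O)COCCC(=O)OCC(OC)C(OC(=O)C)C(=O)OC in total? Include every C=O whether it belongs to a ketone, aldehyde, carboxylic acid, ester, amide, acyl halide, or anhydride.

CH3OOC: ester, 1 C=O (running total 1).
CH(CONH2): amide, 1 C=O (running total 2).
CH(CONH2): amide, 1 C=O (running total 3).
CH(OCOCH3): ester, 1 C=O (running total 4).
CH(COOCH3): ester, 1 C=O (running total 5).
CH(COOH): carboxylic acid, 1 C=O (running total 6).
CH2COOCH2: ester, 1 C=O (running total 7).
CH(OCOCH3): ester, 1 C=O (running total 8).
COOCH3: ester, 1 C=O (running total 9).

9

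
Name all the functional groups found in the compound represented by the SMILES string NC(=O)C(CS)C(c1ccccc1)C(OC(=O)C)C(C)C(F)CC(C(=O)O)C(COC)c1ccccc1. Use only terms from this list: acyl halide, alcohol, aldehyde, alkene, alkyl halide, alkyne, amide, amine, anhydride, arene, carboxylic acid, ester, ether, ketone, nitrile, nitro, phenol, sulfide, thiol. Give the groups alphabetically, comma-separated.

alkyl halide, amide, arene, carboxylic acid, ester, ether, thiol

Reading the structure from left to right:
  H2NCO: –C(=O)NH2: carbonyl C bonded to C and to N → amide (the N is not a separate amine).
  CH(CH2SH): pendant –CH2SH → thiol.
  CH(C6H5): pendant –C6H5: benzene ring → arene.
  CH(OCOCH3): pendant –OC(=O)CH3: an acyloxy group → ester.
  CH(F): halogen on an sp³ carbon → alkyl halide.
  CH(COOH): pendant –COOH: carbonyl C bonded to C and –OH → carboxylic acid.
  CH(CH2OCH3): pendant –CH2OCH3: C–O–C linkage → ether.
  C6H5: –C6H5 phenyl ring → arene.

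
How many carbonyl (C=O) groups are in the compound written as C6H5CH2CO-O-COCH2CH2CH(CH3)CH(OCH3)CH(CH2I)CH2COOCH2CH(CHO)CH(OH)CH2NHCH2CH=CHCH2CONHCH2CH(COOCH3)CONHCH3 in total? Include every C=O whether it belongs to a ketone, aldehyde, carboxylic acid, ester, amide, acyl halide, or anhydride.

CH2CO-O-COCH2: anhydride, 2 C=O (running total 2).
CH2COOCH2: ester, 1 C=O (running total 3).
CH(CHO): aldehyde, 1 C=O (running total 4).
CH2CONHCH2: amide, 1 C=O (running total 5).
CH(COOCH3): ester, 1 C=O (running total 6).
CONHCH3: amide, 1 C=O (running total 7).

7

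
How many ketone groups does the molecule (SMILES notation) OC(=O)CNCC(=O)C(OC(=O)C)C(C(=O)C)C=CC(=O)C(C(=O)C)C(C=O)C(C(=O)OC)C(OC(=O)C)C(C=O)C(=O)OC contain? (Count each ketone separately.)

Taking each segment in turn:
  HOOC: –COOH: carbonyl C bonded to –OH and C → carboxylic acid (the –OH is not a separate alcohol).
  CH2NHCH2: C–N–C with sp³ carbons and no adjacent C=O → amine (secondary).
  CO: –C(=O)– with carbon on both sides → ketone.
  CH(OCOCH3): pendant –OC(=O)CH3: an acyloxy group → ester.
  CH(COCH3): pendant –COCH3: carbonyl C bonded to two carbons → ketone.
  CH=CH: C=C double bond → alkene.
  CO: –C(=O)– with carbon on both sides → ketone.
  CH(COCH3): pendant –COCH3: carbonyl C bonded to two carbons → ketone.
  CH(CHO): pendant –CHO: carbonyl C bonded to C and H → aldehyde.
  CH(COOCH3): pendant –COOCH3: carbonyl C bonded to C and –OCH3 → ester.
  CH(OCOCH3): pendant –OC(=O)CH3: an acyloxy group → ester.
  CH(CHO): pendant –CHO: carbonyl C bonded to C and H → aldehyde.
  COOCH3: –C(=O)OCH3: carbonyl C bonded to C and to –OCH3 → ester (not ketone + ether).
Ketone appears at: CO, CH(COCH3), CO, CH(COCH3) → 4.

4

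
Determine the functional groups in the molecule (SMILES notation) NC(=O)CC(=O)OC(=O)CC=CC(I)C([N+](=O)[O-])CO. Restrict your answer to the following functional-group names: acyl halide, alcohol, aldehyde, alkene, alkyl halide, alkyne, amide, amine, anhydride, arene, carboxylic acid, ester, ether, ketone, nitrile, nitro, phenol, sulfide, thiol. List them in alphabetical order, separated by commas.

alcohol, alkene, alkyl halide, amide, anhydride, nitro

Reading the structure from left to right:
  H2NCO: –C(=O)NH2: carbonyl C bonded to C and to N → amide (the N is not a separate amine).
  CH2CO-O-COCH2: two acyl groups sharing one oxygen, –C(=O)–O–C(=O)– → anhydride.
  CH=CH: C=C double bond → alkene.
  CH(I): halogen on an sp³ carbon → alkyl halide.
  CH(NO2): –NO2 on an sp³ carbon → nitro (the N=O is not a carbonyl).
  CH2OH: –OH on an sp³ carbon → alcohol.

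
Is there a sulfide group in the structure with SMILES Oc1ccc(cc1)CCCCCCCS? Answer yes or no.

no

–OH attached directly to an aromatic ring → phenol (not alcohol); the ring itself is an arene.
–SH on an sp³ carbon → thiol.
The groups actually present are: arene, phenol, thiol.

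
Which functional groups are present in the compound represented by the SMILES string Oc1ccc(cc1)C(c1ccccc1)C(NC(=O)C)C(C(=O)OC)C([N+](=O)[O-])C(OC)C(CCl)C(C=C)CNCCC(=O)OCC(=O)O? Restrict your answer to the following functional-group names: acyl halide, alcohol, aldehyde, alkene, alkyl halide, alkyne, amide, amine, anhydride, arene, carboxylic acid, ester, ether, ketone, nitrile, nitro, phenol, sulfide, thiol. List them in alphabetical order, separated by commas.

Working along the chain:
  HOC6H4: –OH attached directly to an aromatic ring → phenol (not alcohol); the ring itself is an arene.
  CH(C6H5): pendant –C6H5: benzene ring → arene.
  CH(NHCOCH3): pendant –NHC(=O)CH3: N bonded to a carbonyl → amide (not amine).
  CH(COOCH3): pendant –COOCH3: carbonyl C bonded to C and –OCH3 → ester.
  CH(NO2): –NO2 on an sp³ carbon → nitro (the N=O is not a carbonyl).
  CH(OCH3): pendant –OCH3: C–O–C with sp³ C, no adjacent C=O → ether.
  CH(CH2Cl): pendant –CH2X: halogen on sp³ carbon → alkyl halide.
  CH(CH=CH2): pendant –CH=CH2: C=C double bond → alkene.
  CH2NHCH2: C–N–C with sp³ carbons and no adjacent C=O → amine (secondary).
  CH2COOCH2: –C(=O)–O–C with C on the carbonyl side → ester.
  COOH: –COOH: carbonyl C bonded to –OH and C → carboxylic acid (the –OH is not a separate alcohol).

alkene, alkyl halide, amide, amine, arene, carboxylic acid, ester, ether, nitro, phenol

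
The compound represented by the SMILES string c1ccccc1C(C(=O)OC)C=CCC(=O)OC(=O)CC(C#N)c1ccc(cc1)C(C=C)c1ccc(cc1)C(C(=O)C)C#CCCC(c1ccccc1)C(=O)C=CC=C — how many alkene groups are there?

4

Reading the structure from left to right:
  C6H5: C6H5– phenyl ring → arene.
  CH(COOCH3): pendant –COOCH3: carbonyl C bonded to C and –OCH3 → ester.
  CH=CH: C=C double bond → alkene.
  CH2CO-O-COCH2: two acyl groups sharing one oxygen, –C(=O)–O–C(=O)– → anhydride.
  CH(CN): pendant –C≡N: nitrile.
  C6H4: para-disubstituted benzene ring → arene.
  CH(CH=CH2): pendant –CH=CH2: C=C double bond → alkene.
  C6H4: para-disubstituted benzene ring → arene.
  CH(COCH3): pendant –COCH3: carbonyl C bonded to two carbons → ketone.
  C≡C: C≡C triple bond → alkyne.
  CH(C6H5): pendant –C6H5: benzene ring → arene.
  CO: –C(=O)– with carbon on both sides → ketone.
  CH=CH: C=C double bond → alkene.
  CH=CH2: C=C double bond → alkene.
Alkene appears at: CH=CH, CH(CH=CH2), CH=CH, CH=CH2 → 4.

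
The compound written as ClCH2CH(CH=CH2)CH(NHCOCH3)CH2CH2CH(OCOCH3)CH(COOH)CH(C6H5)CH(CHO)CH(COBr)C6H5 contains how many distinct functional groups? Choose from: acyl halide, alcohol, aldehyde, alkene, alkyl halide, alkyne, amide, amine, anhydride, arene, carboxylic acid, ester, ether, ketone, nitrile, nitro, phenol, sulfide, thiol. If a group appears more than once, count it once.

8

halogen on an sp³ carbon → alkyl halide.
pendant –CH=CH2: C=C double bond → alkene.
pendant –NHC(=O)CH3: N bonded to a carbonyl → amide (not amine).
pendant –OC(=O)CH3: an acyloxy group → ester.
pendant –COOH: carbonyl C bonded to C and –OH → carboxylic acid.
pendant –C6H5: benzene ring → arene.
pendant –CHO: carbonyl C bonded to C and H → aldehyde.
pendant –C(=O)X: carbonyl C bonded to C and halogen → acyl halide.
–C6H5 phenyl ring → arene.
Distinct types present: acyl halide, aldehyde, alkene, alkyl halide, amide, arene, carboxylic acid, ester.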